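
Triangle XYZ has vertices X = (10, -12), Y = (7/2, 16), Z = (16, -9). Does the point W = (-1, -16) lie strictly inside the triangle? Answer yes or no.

no

Barycentric coordinates of W: (41/15, 6/125, -668/375).
The three coordinates are positive, positive, negative; a point is interior exactly when all three are positive.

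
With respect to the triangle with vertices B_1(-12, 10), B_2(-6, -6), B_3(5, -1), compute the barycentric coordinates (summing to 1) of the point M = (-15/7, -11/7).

Signed area of the reference triangle: [B_1B_2B_3] = ½·((-12)·(-6−(-1)) + (-6)·(-1−10) + 5·(10−(-6))) = ½·(60 + 66 + 80) = 103.
[MB_2B_3] = ½·((-15/7)·(-6−(-1)) + (-6)·(-1−(-11/7)) + 5·(-11/7−(-6))) = ½·(75/7 − 24/7 + 155/7) = 103/7, so the B_1-coordinate is (103/7)/103 = 1/7.
[B_1MB_3] = ½·((-12)·(-11/7−(-1)) + (-15/7)·(-1−10) + 5·(10−(-11/7))) = ½·(48/7 + 165/7 + 405/7) = 309/7, so the B_2-coordinate is 3/7.
[B_1B_2M] = ½·((-12)·(-6−(-11/7)) + (-6)·(-11/7−10) + (-15/7)·(10−(-6))) = ½·(372/7 + 486/7 − 240/7) = 309/7, so the B_3-coordinate is 3/7.
Check: 1/7 + 3/7 + 3/7 = 1.

(1/7, 3/7, 3/7)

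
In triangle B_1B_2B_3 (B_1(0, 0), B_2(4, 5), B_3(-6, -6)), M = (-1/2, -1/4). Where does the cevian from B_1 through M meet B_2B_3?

(-1, -1/2)

Barycentric coordinates of M with respect to B_1B_2B_3: (1/2, 1/4, 1/4).
On side B_2B_3 the B_1-coordinate is zero; dropping M's B_1-weight 1/2 and renormalizing the remaining 1/4 : 1/4 gives weights 1/2, 1/2 on B_2, B_3.
N = (1/2)·(4, 5) + (1/2)·(-6, -6) = (-1, -1/2).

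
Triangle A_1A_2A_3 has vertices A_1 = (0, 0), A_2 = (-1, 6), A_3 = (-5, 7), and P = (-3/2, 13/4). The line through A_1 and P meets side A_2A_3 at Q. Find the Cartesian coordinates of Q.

(-3, 13/2)

Barycentric coordinates of P with respect to A_1A_2A_3: (1/2, 1/4, 1/4).
On side A_2A_3 the A_1-coordinate is zero; dropping P's A_1-weight 1/2 and renormalizing the remaining 1/4 : 1/4 gives weights 1/2, 1/2 on A_2, A_3.
Q = (1/2)·(-1, 6) + (1/2)·(-5, 7) = (-3, 13/2).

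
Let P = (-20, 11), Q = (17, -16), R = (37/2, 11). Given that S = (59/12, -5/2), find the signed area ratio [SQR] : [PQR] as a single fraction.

[PQR] = ½·((-20)·(-16−11) + 17·(11−11) + (37/2)·(11−(-16))) = ½·(540 + 0 + 999/2) = 2079/4.
[SQR] = ½·((59/12)·(-16−11) + 17·(11−(-5/2)) + (37/2)·(-5/2−(-16))) = ½·(-531/4 + 459/2 + 999/4) = 693/4, so the ratio is (693/4)/(2079/4) = 1/3.

1/3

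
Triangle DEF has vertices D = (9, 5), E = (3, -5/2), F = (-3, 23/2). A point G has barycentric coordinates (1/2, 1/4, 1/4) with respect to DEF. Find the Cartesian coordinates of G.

(9/2, 19/4)

G = (1/2)·D + (1/4)·E + (1/4)·F.
x-coordinate: (1/2)·9 + (1/4)·3 + (1/4)·(-3) = 9/2.
y-coordinate: (1/2)·5 + (1/4)·(-5/2) + (1/4)·(23/2) = 19/4.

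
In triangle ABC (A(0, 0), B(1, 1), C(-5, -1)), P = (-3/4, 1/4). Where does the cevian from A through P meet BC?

Barycentric coordinates of P with respect to ABC: (1/4, 1/2, 1/4).
On side BC the A-coordinate is zero; dropping P's A-weight 1/4 and renormalizing the remaining 1/2 : 1/4 gives weights 2/3, 1/3 on B, C.
Q = (2/3)·(1, 1) + (1/3)·(-5, -1) = (-1, 1/3).

(-1, 1/3)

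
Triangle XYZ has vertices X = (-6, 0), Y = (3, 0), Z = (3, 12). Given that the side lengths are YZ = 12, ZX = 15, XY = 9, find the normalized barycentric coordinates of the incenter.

(1/3, 5/12, 1/4)

The incenter has barycentric coordinates proportional to the opposite side lengths: (12 : 15 : 9).
Normalizing by 12+15+9 = 36 gives (1/3, 5/12, 1/4).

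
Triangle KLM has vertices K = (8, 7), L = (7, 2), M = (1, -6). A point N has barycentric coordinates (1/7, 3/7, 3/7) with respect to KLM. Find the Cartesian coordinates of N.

(32/7, -5/7)

N = (1/7)·K + (3/7)·L + (3/7)·M.
x-coordinate: (1/7)·8 + (3/7)·7 + (3/7)·1 = 32/7.
y-coordinate: (1/7)·7 + (3/7)·2 + (3/7)·(-6) = -5/7.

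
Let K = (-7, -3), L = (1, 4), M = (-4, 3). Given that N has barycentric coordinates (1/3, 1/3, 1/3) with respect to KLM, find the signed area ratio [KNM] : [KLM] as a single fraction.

1/3

The signed ratio [KNM]/[KLM] equals the barycentric coordinate of N at vertex L, which is 1/3.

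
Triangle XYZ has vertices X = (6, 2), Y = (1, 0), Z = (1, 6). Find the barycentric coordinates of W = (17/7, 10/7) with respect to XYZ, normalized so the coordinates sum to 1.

(2/7, 4/7, 1/7)

Signed area of the reference triangle: [XYZ] = ½·(6·(0−6) + 1·(6−2) + 1·(2−0)) = ½·(-36 + 4 + 2) = -15.
[WYZ] = ½·((17/7)·(0−6) + 1·(6−(10/7)) + 1·(10/7−0)) = ½·(-102/7 + 32/7 + 10/7) = -30/7, so the X-coordinate is (-30/7)/(-15) = 2/7.
[XWZ] = ½·(6·(10/7−6) + (17/7)·(6−2) + 1·(2−(10/7))) = ½·(-192/7 + 68/7 + 4/7) = -60/7, so the Y-coordinate is 4/7.
[XYW] = ½·(6·(0−(10/7)) + 1·(10/7−2) + (17/7)·(2−0)) = ½·(-60/7 − 4/7 + 34/7) = -15/7, so the Z-coordinate is 1/7.
Check: 2/7 + 4/7 + 1/7 = 1.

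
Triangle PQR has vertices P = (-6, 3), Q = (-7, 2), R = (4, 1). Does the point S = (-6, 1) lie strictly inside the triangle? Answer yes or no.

no

Barycentric coordinates of S: (-5/6, 5/3, 1/6).
The three coordinates are negative, positive, positive; a point is interior exactly when all three are positive.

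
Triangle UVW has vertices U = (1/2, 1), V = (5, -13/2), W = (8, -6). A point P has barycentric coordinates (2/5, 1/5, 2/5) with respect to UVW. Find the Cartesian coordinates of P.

P = (2/5)·U + (1/5)·V + (2/5)·W.
x-coordinate: (2/5)·(1/2) + (1/5)·5 + (2/5)·8 = 22/5.
y-coordinate: (2/5)·1 + (1/5)·(-13/2) + (2/5)·(-6) = -33/10.

(22/5, -33/10)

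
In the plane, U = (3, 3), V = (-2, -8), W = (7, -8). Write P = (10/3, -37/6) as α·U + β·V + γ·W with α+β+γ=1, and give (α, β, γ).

Signed area of the reference triangle: [UVW] = ½·(3·(-8−(-8)) + (-2)·(-8−3) + 7·(3−(-8))) = ½·(0 + 22 + 77) = 99/2.
[PVW] = ½·((10/3)·(-8−(-8)) + (-2)·(-8−(-37/6)) + 7·(-37/6−(-8))) = ½·(0 + 11/3 + 77/6) = 33/4, so the U-coordinate is (33/4)/(99/2) = 1/6.
[UPW] = ½·(3·(-37/6−(-8)) + (10/3)·(-8−3) + 7·(3−(-37/6))) = ½·(11/2 − 110/3 + 385/6) = 33/2, so the V-coordinate is 1/3.
[UVP] = ½·(3·(-8−(-37/6)) + (-2)·(-37/6−3) + (10/3)·(3−(-8))) = ½·(-11/2 + 55/3 + 110/3) = 99/4, so the W-coordinate is 1/2.

(1/6, 1/3, 1/2)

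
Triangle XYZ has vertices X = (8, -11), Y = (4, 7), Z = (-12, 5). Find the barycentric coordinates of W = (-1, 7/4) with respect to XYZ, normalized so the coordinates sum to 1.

(1/4, 3/8, 3/8)

Signed area of the reference triangle: [XYZ] = ½·(8·(7−5) + 4·(5−(-11)) + (-12)·(-11−7)) = ½·(16 + 64 + 216) = 148.
[WYZ] = ½·((-1)·(7−5) + 4·(5−(7/4)) + (-12)·(7/4−7)) = ½·(-2 + 13 + 63) = 37, so the X-coordinate is 37/148 = 1/4.
[XWZ] = ½·(8·(7/4−5) + (-1)·(5−(-11)) + (-12)·(-11−(7/4))) = ½·(-26 − 16 + 153) = 111/2, so the Y-coordinate is 3/8.
[XYW] = ½·(8·(7−(7/4)) + 4·(7/4−(-11)) + (-1)·(-11−7)) = ½·(42 + 51 + 18) = 111/2, so the Z-coordinate is 3/8.
Check: 1/4 + 3/8 + 3/8 = 1.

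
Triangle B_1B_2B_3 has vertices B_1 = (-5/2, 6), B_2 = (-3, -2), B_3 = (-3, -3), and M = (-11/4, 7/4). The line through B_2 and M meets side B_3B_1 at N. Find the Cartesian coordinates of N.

(-8/3, 3)

Barycentric coordinates of M with respect to B_1B_2B_3: (1/2, 1/4, 1/4).
On side B_3B_1 the B_2-coordinate is zero; dropping M's B_2-weight 1/4 and renormalizing the remaining 1/4 : 1/2 gives weights 1/3, 2/3 on B_3, B_1.
N = (1/3)·(-3, -3) + (2/3)·(-5/2, 6) = (-8/3, 3).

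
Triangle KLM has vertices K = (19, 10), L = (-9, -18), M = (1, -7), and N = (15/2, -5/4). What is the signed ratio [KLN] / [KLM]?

1/4

[KLM] = ½·(19·(-18−(-7)) + (-9)·(-7−10) + 1·(10−(-18))) = ½·(-209 + 153 + 28) = -14.
[KLN] = ½·(19·(-18−(-5/4)) + (-9)·(-5/4−10) + (15/2)·(10−(-18))) = ½·(-1273/4 + 405/4 + 210) = -7/2, so the ratio is (-7/2)/(-14) = 1/4.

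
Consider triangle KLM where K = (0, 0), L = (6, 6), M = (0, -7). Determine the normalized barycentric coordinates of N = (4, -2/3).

Signed area of the reference triangle: [KLM] = ½·(0·(6−(-7)) + 6·(-7−0) + 0·(0−6)) = ½·(0 − 42 + 0) = -21.
[NLM] = ½·(4·(6−(-7)) + 6·(-7−(-2/3)) + 0·(-2/3−6)) = ½·(52 − 38 + 0) = 7, so the K-coordinate is 7/(-21) = -1/3.
[KNM] = ½·(0·(-2/3−(-7)) + 4·(-7−0) + 0·(0−(-2/3))) = ½·(0 − 28 + 0) = -14, so the L-coordinate is 2/3.
[KLN] = ½·(0·(6−(-2/3)) + 6·(-2/3−0) + 4·(0−6)) = ½·(0 − 4 − 24) = -14, so the M-coordinate is 2/3.
Check: -1/3 + 2/3 + 2/3 = 1.

(-1/3, 2/3, 2/3)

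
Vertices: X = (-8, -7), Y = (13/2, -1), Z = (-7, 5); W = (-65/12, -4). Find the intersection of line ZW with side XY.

Barycentric coordinates of W with respect to XYZ: (2/3, 1/6, 1/6).
On side XY the Z-coordinate is zero; dropping W's Z-weight 1/6 and renormalizing the remaining 2/3 : 1/6 gives weights 4/5, 1/5 on X, Y.
V = (4/5)·(-8, -7) + (1/5)·(13/2, -1) = (-51/10, -29/5).

(-51/10, -29/5)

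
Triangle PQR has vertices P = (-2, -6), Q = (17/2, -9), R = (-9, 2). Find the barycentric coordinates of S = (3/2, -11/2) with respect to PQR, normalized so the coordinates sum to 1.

(1/4, 1/2, 1/4)

Signed area of the reference triangle: [PQR] = ½·((-2)·(-9−2) + (17/2)·(2−(-6)) + (-9)·(-6−(-9))) = ½·(22 + 68 − 27) = 63/2.
[SQR] = ½·((3/2)·(-9−2) + (17/2)·(2−(-11/2)) + (-9)·(-11/2−(-9))) = ½·(-33/2 + 255/4 − 63/2) = 63/8, so the P-coordinate is (63/8)/(63/2) = 1/4.
[PSR] = ½·((-2)·(-11/2−2) + (3/2)·(2−(-6)) + (-9)·(-6−(-11/2))) = ½·(15 + 12 + 9/2) = 63/4, so the Q-coordinate is 1/2.
[PQS] = ½·((-2)·(-9−(-11/2)) + (17/2)·(-11/2−(-6)) + (3/2)·(-6−(-9))) = ½·(7 + 17/4 + 9/2) = 63/8, so the R-coordinate is 1/4.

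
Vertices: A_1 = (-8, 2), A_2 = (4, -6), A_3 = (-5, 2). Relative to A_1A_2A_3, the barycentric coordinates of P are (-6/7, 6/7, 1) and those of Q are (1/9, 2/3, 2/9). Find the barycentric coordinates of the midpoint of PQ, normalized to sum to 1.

Since both coordinate triples sum to 1, the midpoint's barycentrics are the componentwise average.
(-6/7+1/9)/2 = -47/126; similarly 16/21 and 11/18.

(-47/126, 16/21, 11/18)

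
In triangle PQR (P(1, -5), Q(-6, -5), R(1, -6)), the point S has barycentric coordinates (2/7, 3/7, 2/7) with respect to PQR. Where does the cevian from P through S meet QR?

(-16/5, -27/5)

Line PS meets QR where the P-coordinate vanishes; zeroing S's P-weight and renormalizing leaves Q, R-weights 3/7 : 2/7 → (3/5, 2/5).
So T = (3/5)·Q + (2/5)·R = (-16/5, -27/5).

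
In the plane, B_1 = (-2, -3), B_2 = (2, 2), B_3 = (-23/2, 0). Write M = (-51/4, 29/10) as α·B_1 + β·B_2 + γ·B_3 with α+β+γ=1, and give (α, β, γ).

(-7/10, 2/5, 13/10)

Signed area of the reference triangle: [B_1B_2B_3] = ½·((-2)·(2−0) + 2·(0−(-3)) + (-23/2)·(-3−2)) = ½·(-4 + 6 + 115/2) = 119/4.
[MB_2B_3] = ½·((-51/4)·(2−0) + 2·(0−(29/10)) + (-23/2)·(29/10−2)) = ½·(-51/2 − 29/5 − 207/20) = -833/40, so the B_1-coordinate is (-833/40)/(119/4) = -7/10.
[B_1MB_3] = ½·((-2)·(29/10−0) + (-51/4)·(0−(-3)) + (-23/2)·(-3−(29/10))) = ½·(-29/5 − 153/4 + 1357/20) = 119/10, so the B_2-coordinate is 2/5.
[B_1B_2M] = ½·((-2)·(2−(29/10)) + 2·(29/10−(-3)) + (-51/4)·(-3−2)) = ½·(9/5 + 59/5 + 255/4) = 1547/40, so the B_3-coordinate is 13/10.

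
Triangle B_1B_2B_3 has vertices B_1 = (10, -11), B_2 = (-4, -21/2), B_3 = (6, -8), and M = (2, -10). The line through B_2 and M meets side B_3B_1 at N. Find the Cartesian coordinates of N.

Barycentric coordinates of M with respect to B_1B_2B_3: (1/4, 1/2, 1/4).
On side B_3B_1 the B_2-coordinate is zero; dropping M's B_2-weight 1/2 and renormalizing the remaining 1/4 : 1/4 gives weights 1/2, 1/2 on B_3, B_1.
N = (1/2)·(6, -8) + (1/2)·(10, -11) = (8, -19/2).

(8, -19/2)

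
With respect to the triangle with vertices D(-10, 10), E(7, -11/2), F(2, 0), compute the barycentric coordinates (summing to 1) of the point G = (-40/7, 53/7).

(2/7, -6/7, 11/7)

Signed area of the reference triangle: [DEF] = ½·((-10)·(-11/2−0) + 7·(0−10) + 2·(10−(-11/2))) = ½·(55 − 70 + 31) = 8.
[GEF] = ½·((-40/7)·(-11/2−0) + 7·(0−(53/7)) + 2·(53/7−(-11/2))) = ½·(220/7 − 53 + 183/7) = 16/7, so the D-coordinate is (16/7)/8 = 2/7.
[DGF] = ½·((-10)·(53/7−0) + (-40/7)·(0−10) + 2·(10−(53/7))) = ½·(-530/7 + 400/7 + 34/7) = -48/7, so the E-coordinate is -6/7.
[DEG] = ½·((-10)·(-11/2−(53/7)) + 7·(53/7−10) + (-40/7)·(10−(-11/2))) = ½·(915/7 − 17 − 620/7) = 88/7, so the F-coordinate is 11/7.
Check: 2/7 − 6/7 + 11/7 = 1.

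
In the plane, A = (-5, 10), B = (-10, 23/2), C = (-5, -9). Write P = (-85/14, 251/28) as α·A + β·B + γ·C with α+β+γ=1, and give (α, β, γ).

(5/7, 3/14, 1/14)

Signed area of the reference triangle: [ABC] = ½·((-5)·(23/2−(-9)) + (-10)·(-9−10) + (-5)·(10−(23/2))) = ½·(-205/2 + 190 + 15/2) = 95/2.
[PBC] = ½·((-85/14)·(23/2−(-9)) + (-10)·(-9−(251/28)) + (-5)·(251/28−(23/2))) = ½·(-3485/28 + 2515/14 + 355/28) = 475/14, so the A-coordinate is (475/14)/(95/2) = 5/7.
[APC] = ½·((-5)·(251/28−(-9)) + (-85/14)·(-9−10) + (-5)·(10−(251/28))) = ½·(-2515/28 + 1615/14 − 145/28) = 285/28, so the B-coordinate is 3/14.
[ABP] = ½·((-5)·(23/2−(251/28)) + (-10)·(251/28−10) + (-85/14)·(10−(23/2))) = ½·(-355/28 + 145/14 + 255/28) = 95/28, so the C-coordinate is 1/14.
Check: 5/7 + 3/14 + 1/14 = 1.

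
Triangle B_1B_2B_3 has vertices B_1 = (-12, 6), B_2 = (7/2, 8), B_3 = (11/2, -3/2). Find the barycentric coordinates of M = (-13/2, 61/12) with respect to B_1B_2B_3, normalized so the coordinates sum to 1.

(2/3, 1/6, 1/6)

Signed area of the reference triangle: [B_1B_2B_3] = ½·((-12)·(8−(-3/2)) + (7/2)·(-3/2−6) + (11/2)·(6−8)) = ½·(-114 − 105/4 − 11) = -605/8.
[MB_2B_3] = ½·((-13/2)·(8−(-3/2)) + (7/2)·(-3/2−(61/12)) + (11/2)·(61/12−8)) = ½·(-247/4 − 553/24 − 385/24) = -605/12, so the B_1-coordinate is (-605/12)/(-605/8) = 2/3.
[B_1MB_3] = ½·((-12)·(61/12−(-3/2)) + (-13/2)·(-3/2−6) + (11/2)·(6−(61/12))) = ½·(-79 + 195/4 + 121/24) = -605/48, so the B_2-coordinate is 1/6.
[B_1B_2M] = ½·((-12)·(8−(61/12)) + (7/2)·(61/12−6) + (-13/2)·(6−8)) = ½·(-35 − 77/24 + 13) = -605/48, so the B_3-coordinate is 1/6.
Check: 2/3 + 1/6 + 1/6 = 1.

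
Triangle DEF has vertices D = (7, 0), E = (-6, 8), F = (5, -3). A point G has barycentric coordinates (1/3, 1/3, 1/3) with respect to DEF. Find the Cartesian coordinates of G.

G = (1/3)·D + (1/3)·E + (1/3)·F.
x-coordinate: (1/3)·7 + (1/3)·(-6) + (1/3)·5 = 2.
y-coordinate: (1/3)·0 + (1/3)·8 + (1/3)·(-3) = 5/3.

(2, 5/3)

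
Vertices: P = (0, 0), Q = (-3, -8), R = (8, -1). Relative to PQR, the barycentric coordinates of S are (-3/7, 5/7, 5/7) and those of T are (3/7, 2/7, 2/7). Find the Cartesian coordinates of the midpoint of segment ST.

Barycentric coordinates of the midpoint are the average: (0, 1/2, 1/2).
Converting: 0·P + (1/2)·Q + (1/2)·R = (5/2, -9/2).

(5/2, -9/2)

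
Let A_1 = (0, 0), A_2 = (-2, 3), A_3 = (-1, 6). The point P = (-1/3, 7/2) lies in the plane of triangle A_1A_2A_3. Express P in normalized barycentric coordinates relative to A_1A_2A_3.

(1/2, -1/6, 2/3)

Signed area of the reference triangle: [A_1A_2A_3] = ½·(0·(3−6) + (-2)·(6−0) + (-1)·(0−3)) = ½·(0 − 12 + 3) = -9/2.
[PA_2A_3] = ½·((-1/3)·(3−6) + (-2)·(6−(7/2)) + (-1)·(7/2−3)) = ½·(1 − 5 − 1/2) = -9/4, so the A_1-coordinate is (-9/4)/(-9/2) = 1/2.
[A_1PA_3] = ½·(0·(7/2−6) + (-1/3)·(6−0) + (-1)·(0−(7/2))) = ½·(0 − 2 + 7/2) = 3/4, so the A_2-coordinate is -1/6.
[A_1A_2P] = ½·(0·(3−(7/2)) + (-2)·(7/2−0) + (-1/3)·(0−3)) = ½·(0 − 7 + 1) = -3, so the A_3-coordinate is 2/3.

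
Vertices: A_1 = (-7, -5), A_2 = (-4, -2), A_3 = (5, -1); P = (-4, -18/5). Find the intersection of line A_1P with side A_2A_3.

Barycentric coordinates of P with respect to A_1A_2A_3: (3/5, 1/5, 1/5).
On side A_2A_3 the A_1-coordinate is zero; dropping P's A_1-weight 3/5 and renormalizing the remaining 1/5 : 1/5 gives weights 1/2, 1/2 on A_2, A_3.
Q = (1/2)·(-4, -2) + (1/2)·(5, -1) = (1/2, -3/2).

(1/2, -3/2)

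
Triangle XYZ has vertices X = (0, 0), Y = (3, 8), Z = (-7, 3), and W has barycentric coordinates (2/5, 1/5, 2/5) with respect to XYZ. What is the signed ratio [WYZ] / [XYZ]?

2/5

The signed ratio [WYZ]/[XYZ] equals the barycentric coordinate of W at vertex X, which is 2/5.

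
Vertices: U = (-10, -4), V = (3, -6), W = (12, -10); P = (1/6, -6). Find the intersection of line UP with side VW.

(21/4, -7)

Barycentric coordinates of P with respect to UVW: (1/3, 1/2, 1/6).
On side VW the U-coordinate is zero; dropping P's U-weight 1/3 and renormalizing the remaining 1/2 : 1/6 gives weights 3/4, 1/4 on V, W.
Q = (3/4)·(3, -6) + (1/4)·(12, -10) = (21/4, -7).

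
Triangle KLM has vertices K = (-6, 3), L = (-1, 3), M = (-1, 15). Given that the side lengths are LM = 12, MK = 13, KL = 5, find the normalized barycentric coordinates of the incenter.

The incenter has barycentric coordinates proportional to the opposite side lengths: (12 : 13 : 5).
Normalizing by 12+13+5 = 30 gives (2/5, 13/30, 1/6).

(2/5, 13/30, 1/6)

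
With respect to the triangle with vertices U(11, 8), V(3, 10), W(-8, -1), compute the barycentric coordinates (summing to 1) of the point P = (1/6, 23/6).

(1/3, 1/6, 1/2)

Signed area of the reference triangle: [UVW] = ½·(11·(10−(-1)) + 3·(-1−8) + (-8)·(8−10)) = ½·(121 − 27 + 16) = 55.
[PVW] = ½·((1/6)·(10−(-1)) + 3·(-1−(23/6)) + (-8)·(23/6−10)) = ½·(11/6 − 29/2 + 148/3) = 55/3, so the U-coordinate is (55/3)/55 = 1/3.
[UPW] = ½·(11·(23/6−(-1)) + (1/6)·(-1−8) + (-8)·(8−(23/6))) = ½·(319/6 − 3/2 − 100/3) = 55/6, so the V-coordinate is 1/6.
[UVP] = ½·(11·(10−(23/6)) + 3·(23/6−8) + (1/6)·(8−10)) = ½·(407/6 − 25/2 − 1/3) = 55/2, so the W-coordinate is 1/2.
Check: 1/3 + 1/6 + 1/2 = 1.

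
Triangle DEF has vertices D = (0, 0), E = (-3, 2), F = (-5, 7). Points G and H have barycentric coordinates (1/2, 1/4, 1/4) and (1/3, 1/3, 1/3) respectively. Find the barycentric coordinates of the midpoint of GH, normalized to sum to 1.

Since both coordinate triples sum to 1, the midpoint's barycentrics are the componentwise average.
(1/2+1/3)/2 = 5/12; similarly 7/24 and 7/24.

(5/12, 7/24, 7/24)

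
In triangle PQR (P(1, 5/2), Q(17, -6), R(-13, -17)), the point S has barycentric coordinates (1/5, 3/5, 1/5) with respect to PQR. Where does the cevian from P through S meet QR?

(19/2, -35/4)

Line PS meets QR where the P-coordinate vanishes; zeroing S's P-weight and renormalizing leaves Q, R-weights 3/5 : 1/5 → (3/4, 1/4).
So T = (3/4)·Q + (1/4)·R = (19/2, -35/4).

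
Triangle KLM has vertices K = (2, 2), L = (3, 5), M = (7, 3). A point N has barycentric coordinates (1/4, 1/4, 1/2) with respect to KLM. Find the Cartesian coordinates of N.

N = (1/4)·K + (1/4)·L + (1/2)·M.
x-coordinate: (1/4)·2 + (1/4)·3 + (1/2)·7 = 19/4.
y-coordinate: (1/4)·2 + (1/4)·5 + (1/2)·3 = 13/4.

(19/4, 13/4)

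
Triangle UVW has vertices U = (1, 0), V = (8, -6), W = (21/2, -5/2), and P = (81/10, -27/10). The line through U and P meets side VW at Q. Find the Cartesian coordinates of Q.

Barycentric coordinates of P with respect to UVW: (1/5, 1/5, 3/5).
On side VW the U-coordinate is zero; dropping P's U-weight 1/5 and renormalizing the remaining 1/5 : 3/5 gives weights 1/4, 3/4 on V, W.
Q = (1/4)·(8, -6) + (3/4)·(21/2, -5/2) = (79/8, -27/8).

(79/8, -27/8)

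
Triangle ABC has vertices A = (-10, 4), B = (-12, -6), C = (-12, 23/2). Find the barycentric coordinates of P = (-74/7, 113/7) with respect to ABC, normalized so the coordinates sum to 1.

(5/7, -4/7, 6/7)

Signed area of the reference triangle: [ABC] = ½·((-10)·(-6−(23/2)) + (-12)·(23/2−4) + (-12)·(4−(-6))) = ½·(175 − 90 − 120) = -35/2.
[PBC] = ½·((-74/7)·(-6−(23/2)) + (-12)·(23/2−(113/7)) + (-12)·(113/7−(-6))) = ½·(185 + 390/7 − 1860/7) = -25/2, so the A-coordinate is (-25/2)/(-35/2) = 5/7.
[APC] = ½·((-10)·(113/7−(23/2)) + (-74/7)·(23/2−4) + (-12)·(4−(113/7))) = ½·(-325/7 − 555/7 + 1020/7) = 10, so the B-coordinate is -4/7.
[ABP] = ½·((-10)·(-6−(113/7)) + (-12)·(113/7−4) + (-74/7)·(4−(-6))) = ½·(1550/7 − 1020/7 − 740/7) = -15, so the C-coordinate is 6/7.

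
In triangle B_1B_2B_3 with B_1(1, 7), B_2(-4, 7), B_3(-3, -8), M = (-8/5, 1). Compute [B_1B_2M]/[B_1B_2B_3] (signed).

2/5

[B_1B_2B_3] = ½·(1·(7−(-8)) + (-4)·(-8−7) + (-3)·(7−7)) = ½·(15 + 60 + 0) = 75/2.
[B_1B_2M] = ½·(1·(7−1) + (-4)·(1−7) + (-8/5)·(7−7)) = ½·(6 + 24 + 0) = 15, so the ratio is 15/(75/2) = 2/5.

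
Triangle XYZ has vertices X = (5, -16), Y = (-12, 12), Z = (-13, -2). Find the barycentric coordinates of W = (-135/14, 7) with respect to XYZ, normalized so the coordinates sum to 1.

(1/7, 11/14, 1/14)

Signed area of the reference triangle: [XYZ] = ½·(5·(12−(-2)) + (-12)·(-2−(-16)) + (-13)·(-16−12)) = ½·(70 − 168 + 364) = 133.
[WYZ] = ½·((-135/14)·(12−(-2)) + (-12)·(-2−7) + (-13)·(7−12)) = ½·(-135 + 108 + 65) = 19, so the X-coordinate is 19/133 = 1/7.
[XWZ] = ½·(5·(7−(-2)) + (-135/14)·(-2−(-16)) + (-13)·(-16−7)) = ½·(45 − 135 + 299) = 209/2, so the Y-coordinate is 11/14.
[XYW] = ½·(5·(12−7) + (-12)·(7−(-16)) + (-135/14)·(-16−12)) = ½·(25 − 276 + 270) = 19/2, so the Z-coordinate is 1/14.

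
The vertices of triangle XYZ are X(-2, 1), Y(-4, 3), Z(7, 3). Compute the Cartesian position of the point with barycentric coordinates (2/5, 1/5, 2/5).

W = (2/5)·X + (1/5)·Y + (2/5)·Z.
x-coordinate: (2/5)·(-2) + (1/5)·(-4) + (2/5)·7 = 6/5.
y-coordinate: (2/5)·1 + (1/5)·3 + (2/5)·3 = 11/5.

(6/5, 11/5)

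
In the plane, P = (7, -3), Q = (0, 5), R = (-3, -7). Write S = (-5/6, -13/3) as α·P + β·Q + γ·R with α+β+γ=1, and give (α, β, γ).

Signed area of the reference triangle: [PQR] = ½·(7·(5−(-7)) + 0·(-7−(-3)) + (-3)·(-3−5)) = ½·(84 + 0 + 24) = 54.
[SQR] = ½·((-5/6)·(5−(-7)) + 0·(-7−(-13/3)) + (-3)·(-13/3−5)) = ½·(-10 + 0 + 28) = 9, so the P-coordinate is 9/54 = 1/6.
[PSR] = ½·(7·(-13/3−(-7)) + (-5/6)·(-7−(-3)) + (-3)·(-3−(-13/3))) = ½·(56/3 + 10/3 − 4) = 9, so the Q-coordinate is 1/6.
[PQS] = ½·(7·(5−(-13/3)) + 0·(-13/3−(-3)) + (-5/6)·(-3−5)) = ½·(196/3 + 0 + 20/3) = 36, so the R-coordinate is 2/3.

(1/6, 1/6, 2/3)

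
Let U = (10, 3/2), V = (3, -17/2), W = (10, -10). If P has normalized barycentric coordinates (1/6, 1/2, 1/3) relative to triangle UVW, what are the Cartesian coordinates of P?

P = (1/6)·U + (1/2)·V + (1/3)·W.
x-coordinate: (1/6)·10 + (1/2)·3 + (1/3)·10 = 13/2.
y-coordinate: (1/6)·(3/2) + (1/2)·(-17/2) + (1/3)·(-10) = -22/3.

(13/2, -22/3)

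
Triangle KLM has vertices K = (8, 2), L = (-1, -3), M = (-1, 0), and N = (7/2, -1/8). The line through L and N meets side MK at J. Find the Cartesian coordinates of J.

(31/5, 8/5)

Barycentric coordinates of N with respect to KLM: (1/2, 3/8, 1/8).
On side MK the L-coordinate is zero; dropping N's L-weight 3/8 and renormalizing the remaining 1/8 : 1/2 gives weights 1/5, 4/5 on M, K.
J = (1/5)·(-1, 0) + (4/5)·(8, 2) = (31/5, 8/5).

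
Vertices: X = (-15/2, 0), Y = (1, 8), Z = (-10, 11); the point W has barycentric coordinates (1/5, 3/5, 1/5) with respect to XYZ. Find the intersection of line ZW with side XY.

Line ZW meets XY where the Z-coordinate vanishes; zeroing W's Z-weight and renormalizing leaves X, Y-weights 1/5 : 3/5 → (1/4, 3/4).
So V = (1/4)·X + (3/4)·Y = (-9/8, 6).

(-9/8, 6)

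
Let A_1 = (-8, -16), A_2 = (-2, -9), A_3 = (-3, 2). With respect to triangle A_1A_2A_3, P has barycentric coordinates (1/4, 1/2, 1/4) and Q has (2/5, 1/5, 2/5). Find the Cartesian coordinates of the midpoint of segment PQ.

(-171/40, -77/10)

Barycentric coordinates of the midpoint are the average: (13/40, 7/20, 13/40).
Converting: (13/40)·A_1 + (7/20)·A_2 + (13/40)·A_3 = (-171/40, -77/10).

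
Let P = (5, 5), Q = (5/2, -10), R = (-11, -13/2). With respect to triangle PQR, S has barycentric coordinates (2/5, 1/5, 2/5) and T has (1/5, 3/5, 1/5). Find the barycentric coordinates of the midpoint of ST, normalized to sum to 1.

Since both coordinate triples sum to 1, the midpoint's barycentrics are the componentwise average.
(2/5+1/5)/2 = 3/10; similarly 2/5 and 3/10.

(3/10, 2/5, 3/10)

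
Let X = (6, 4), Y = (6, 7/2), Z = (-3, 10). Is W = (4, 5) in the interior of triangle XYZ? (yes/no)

Barycentric coordinates of W: (1/9, 2/3, 2/9).
The three coordinates are positive, positive, positive; a point is interior exactly when all three are positive.

yes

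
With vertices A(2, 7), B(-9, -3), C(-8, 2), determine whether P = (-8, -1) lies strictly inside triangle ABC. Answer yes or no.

Barycentric coordinates of P: (1/15, 2/3, 4/15).
The three coordinates are positive, positive, positive; a point is interior exactly when all three are positive.

yes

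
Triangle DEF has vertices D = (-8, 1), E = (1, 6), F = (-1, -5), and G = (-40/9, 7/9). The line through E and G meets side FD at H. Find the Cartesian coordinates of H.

Barycentric coordinates of G with respect to DEF: (5/9, 2/9, 2/9).
On side FD the E-coordinate is zero; dropping G's E-weight 2/9 and renormalizing the remaining 2/9 : 5/9 gives weights 2/7, 5/7 on F, D.
H = (2/7)·(-1, -5) + (5/7)·(-8, 1) = (-6, -5/7).

(-6, -5/7)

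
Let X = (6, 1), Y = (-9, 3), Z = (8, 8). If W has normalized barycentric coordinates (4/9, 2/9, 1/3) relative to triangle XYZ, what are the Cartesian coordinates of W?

(10/3, 34/9)

W = (4/9)·X + (2/9)·Y + (1/3)·Z.
x-coordinate: (4/9)·6 + (2/9)·(-9) + (1/3)·8 = 10/3.
y-coordinate: (4/9)·1 + (2/9)·3 + (1/3)·8 = 34/9.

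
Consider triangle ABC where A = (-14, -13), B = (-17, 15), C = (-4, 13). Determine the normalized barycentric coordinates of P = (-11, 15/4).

Signed area of the reference triangle: [ABC] = ½·((-14)·(15−13) + (-17)·(13−(-13)) + (-4)·(-13−15)) = ½·(-28 − 442 + 112) = -179.
[PBC] = ½·((-11)·(15−13) + (-17)·(13−(15/4)) + (-4)·(15/4−15)) = ½·(-22 − 629/4 + 45) = -537/8, so the A-coordinate is (-537/8)/(-179) = 3/8.
[APC] = ½·((-14)·(15/4−13) + (-11)·(13−(-13)) + (-4)·(-13−(15/4))) = ½·(259/2 − 286 + 67) = -179/4, so the B-coordinate is 1/4.
[ABP] = ½·((-14)·(15−(15/4)) + (-17)·(15/4−(-13)) + (-11)·(-13−15)) = ½·(-315/2 − 1139/4 + 308) = -537/8, so the C-coordinate is 3/8.

(3/8, 1/4, 3/8)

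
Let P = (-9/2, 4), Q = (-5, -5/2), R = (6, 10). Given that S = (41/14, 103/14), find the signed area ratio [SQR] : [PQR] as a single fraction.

1/7

[PQR] = ½·((-9/2)·(-5/2−10) + (-5)·(10−4) + 6·(4−(-5/2))) = ½·(225/4 − 30 + 39) = 261/8.
[SQR] = ½·((41/14)·(-5/2−10) + (-5)·(10−(103/14)) + 6·(103/14−(-5/2))) = ½·(-1025/28 − 185/14 + 414/7) = 261/56, so the ratio is (261/56)/(261/8) = 1/7.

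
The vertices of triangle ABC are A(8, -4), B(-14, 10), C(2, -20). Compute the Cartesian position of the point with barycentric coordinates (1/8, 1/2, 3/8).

P = (1/8)·A + (1/2)·B + (3/8)·C.
x-coordinate: (1/8)·8 + (1/2)·(-14) + (3/8)·2 = -21/4.
y-coordinate: (1/8)·(-4) + (1/2)·10 + (3/8)·(-20) = -3.

(-21/4, -3)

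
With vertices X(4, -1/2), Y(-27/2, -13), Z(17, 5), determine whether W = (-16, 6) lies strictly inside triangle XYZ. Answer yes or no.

no

Barycentric coordinates of W: (2498/265, -778/265, -291/53).
The three coordinates are positive, negative, negative; a point is interior exactly when all three are positive.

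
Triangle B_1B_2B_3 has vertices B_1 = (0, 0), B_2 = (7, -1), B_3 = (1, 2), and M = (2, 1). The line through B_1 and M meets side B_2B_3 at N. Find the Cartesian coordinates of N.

(5/2, 5/4)

Barycentric coordinates of M with respect to B_1B_2B_3: (1/5, 1/5, 3/5).
On side B_2B_3 the B_1-coordinate is zero; dropping M's B_1-weight 1/5 and renormalizing the remaining 1/5 : 3/5 gives weights 1/4, 3/4 on B_2, B_3.
N = (1/4)·(7, -1) + (3/4)·(1, 2) = (5/2, 5/4).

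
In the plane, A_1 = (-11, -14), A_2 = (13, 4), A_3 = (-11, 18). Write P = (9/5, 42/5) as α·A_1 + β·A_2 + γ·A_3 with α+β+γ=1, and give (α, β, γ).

(1/15, 8/15, 2/5)

Signed area of the reference triangle: [A_1A_2A_3] = ½·((-11)·(4−18) + 13·(18−(-14)) + (-11)·(-14−4)) = ½·(154 + 416 + 198) = 384.
[PA_2A_3] = ½·((9/5)·(4−18) + 13·(18−(42/5)) + (-11)·(42/5−4)) = ½·(-126/5 + 624/5 − 242/5) = 128/5, so the A_1-coordinate is (128/5)/384 = 1/15.
[A_1PA_3] = ½·((-11)·(42/5−18) + (9/5)·(18−(-14)) + (-11)·(-14−(42/5))) = ½·(528/5 + 288/5 + 1232/5) = 1024/5, so the A_2-coordinate is 8/15.
[A_1A_2P] = ½·((-11)·(4−(42/5)) + 13·(42/5−(-14)) + (9/5)·(-14−4)) = ½·(242/5 + 1456/5 − 162/5) = 768/5, so the A_3-coordinate is 2/5.
Check: 1/15 + 8/15 + 2/5 = 1.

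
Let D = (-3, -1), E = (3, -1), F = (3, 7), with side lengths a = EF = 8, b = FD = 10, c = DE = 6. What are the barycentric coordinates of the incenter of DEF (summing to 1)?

The incenter has barycentric coordinates proportional to the opposite side lengths: (8 : 10 : 6).
Normalizing by 8+10+6 = 24 gives (1/3, 5/12, 1/4).

(1/3, 5/12, 1/4)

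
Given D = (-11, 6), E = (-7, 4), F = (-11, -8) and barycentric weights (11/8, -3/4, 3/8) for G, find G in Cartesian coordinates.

(-14, 9/4)

G = (11/8)·D + (-3/4)·E + (3/8)·F.
x-coordinate: (11/8)·(-11) + (-3/4)·(-7) + (3/8)·(-11) = -14.
y-coordinate: (11/8)·6 + (-3/4)·4 + (3/8)·(-8) = 9/4.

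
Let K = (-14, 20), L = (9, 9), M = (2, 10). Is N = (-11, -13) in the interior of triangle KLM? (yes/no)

Barycentric coordinates of N: (-29/9, -83/9, 121/9).
The three coordinates are negative, negative, positive; a point is interior exactly when all three are positive.

no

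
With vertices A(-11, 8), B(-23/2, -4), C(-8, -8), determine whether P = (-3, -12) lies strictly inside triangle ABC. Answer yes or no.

Barycentric coordinates of P: (3/22, -17/11, 53/22).
The three coordinates are positive, negative, positive; a point is interior exactly when all three are positive.

no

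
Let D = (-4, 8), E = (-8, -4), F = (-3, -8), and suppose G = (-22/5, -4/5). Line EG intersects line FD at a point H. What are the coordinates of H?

Barycentric coordinates of G with respect to DEF: (2/5, 1/5, 2/5).
On side FD the E-coordinate is zero; dropping G's E-weight 1/5 and renormalizing the remaining 2/5 : 2/5 gives weights 1/2, 1/2 on F, D.
H = (1/2)·(-3, -8) + (1/2)·(-4, 8) = (-7/2, 0).

(-7/2, 0)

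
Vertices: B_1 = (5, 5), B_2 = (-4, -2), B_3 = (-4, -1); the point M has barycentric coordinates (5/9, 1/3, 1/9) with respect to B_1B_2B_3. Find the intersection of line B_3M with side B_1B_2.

(13/8, 19/8)

Line B_3M meets B_1B_2 where the B_3-coordinate vanishes; zeroing M's B_3-weight and renormalizing leaves B_1, B_2-weights 5/9 : 1/3 → (5/8, 3/8).
So N = (5/8)·B_1 + (3/8)·B_2 = (13/8, 19/8).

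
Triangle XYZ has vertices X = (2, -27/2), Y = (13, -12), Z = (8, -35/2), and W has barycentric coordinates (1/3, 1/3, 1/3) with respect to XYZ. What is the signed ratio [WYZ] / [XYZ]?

1/3

The signed ratio [WYZ]/[XYZ] equals the barycentric coordinate of W at vertex X, which is 1/3.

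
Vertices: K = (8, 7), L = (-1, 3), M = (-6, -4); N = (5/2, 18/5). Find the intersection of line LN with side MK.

Barycentric coordinates of N with respect to KLM: (1/2, 3/10, 1/5).
On side MK the L-coordinate is zero; dropping N's L-weight 3/10 and renormalizing the remaining 1/5 : 1/2 gives weights 2/7, 5/7 on M, K.
J = (2/7)·(-6, -4) + (5/7)·(8, 7) = (4, 27/7).

(4, 27/7)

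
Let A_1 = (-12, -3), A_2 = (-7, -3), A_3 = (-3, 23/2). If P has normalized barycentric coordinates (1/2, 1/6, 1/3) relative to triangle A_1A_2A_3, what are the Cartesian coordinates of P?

P = (1/2)·A_1 + (1/6)·A_2 + (1/3)·A_3.
x-coordinate: (1/2)·(-12) + (1/6)·(-7) + (1/3)·(-3) = -49/6.
y-coordinate: (1/2)·(-3) + (1/6)·(-3) + (1/3)·(23/2) = 11/6.

(-49/6, 11/6)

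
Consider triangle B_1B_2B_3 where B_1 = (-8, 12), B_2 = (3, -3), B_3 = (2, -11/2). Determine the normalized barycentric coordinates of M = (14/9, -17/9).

(1/9, 2/3, 2/9)

Signed area of the reference triangle: [B_1B_2B_3] = ½·((-8)·(-3−(-11/2)) + 3·(-11/2−12) + 2·(12−(-3))) = ½·(-20 − 105/2 + 30) = -85/4.
[MB_2B_3] = ½·((14/9)·(-3−(-11/2)) + 3·(-11/2−(-17/9)) + 2·(-17/9−(-3))) = ½·(35/9 − 65/6 + 20/9) = -85/36, so the B_1-coordinate is (-85/36)/(-85/4) = 1/9.
[B_1MB_3] = ½·((-8)·(-17/9−(-11/2)) + (14/9)·(-11/2−12) + 2·(12−(-17/9))) = ½·(-260/9 − 245/9 + 250/9) = -85/6, so the B_2-coordinate is 2/3.
[B_1B_2M] = ½·((-8)·(-3−(-17/9)) + 3·(-17/9−12) + (14/9)·(12−(-3))) = ½·(80/9 − 125/3 + 70/3) = -85/18, so the B_3-coordinate is 2/9.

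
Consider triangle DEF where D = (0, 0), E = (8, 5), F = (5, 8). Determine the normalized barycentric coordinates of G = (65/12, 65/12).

Signed area of the reference triangle: [DEF] = ½·(0·(5−8) + 8·(8−0) + 5·(0−5)) = ½·(0 + 64 − 25) = 39/2.
[GEF] = ½·((65/12)·(5−8) + 8·(8−(65/12)) + 5·(65/12−5)) = ½·(-65/4 + 62/3 + 25/12) = 13/4, so the D-coordinate is (13/4)/(39/2) = 1/6.
[DGF] = ½·(0·(65/12−8) + (65/12)·(8−0) + 5·(0−(65/12))) = ½·(0 + 130/3 − 325/12) = 65/8, so the E-coordinate is 5/12.
[DEG] = ½·(0·(5−(65/12)) + 8·(65/12−0) + (65/12)·(0−5)) = ½·(0 + 130/3 − 325/12) = 65/8, so the F-coordinate is 5/12.
Check: 1/6 + 5/12 + 5/12 = 1.

(1/6, 5/12, 5/12)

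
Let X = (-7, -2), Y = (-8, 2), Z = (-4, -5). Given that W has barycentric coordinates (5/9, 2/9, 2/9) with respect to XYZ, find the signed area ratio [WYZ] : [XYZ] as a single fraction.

5/9

The signed ratio [WYZ]/[XYZ] equals the barycentric coordinate of W at vertex X, which is 5/9.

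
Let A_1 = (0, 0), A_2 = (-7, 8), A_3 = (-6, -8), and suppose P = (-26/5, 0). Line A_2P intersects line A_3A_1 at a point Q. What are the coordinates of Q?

(-4, -16/3)

Barycentric coordinates of P with respect to A_1A_2A_3: (1/5, 2/5, 2/5).
On side A_3A_1 the A_2-coordinate is zero; dropping P's A_2-weight 2/5 and renormalizing the remaining 2/5 : 1/5 gives weights 2/3, 1/3 on A_3, A_1.
Q = (2/3)·(-6, -8) + (1/3)·(0, 0) = (-4, -16/3).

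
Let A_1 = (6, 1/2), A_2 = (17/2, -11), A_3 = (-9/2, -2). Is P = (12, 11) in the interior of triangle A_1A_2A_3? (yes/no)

Barycentric coordinates of P: (5/2, -3/4, -3/4).
The three coordinates are positive, negative, negative; a point is interior exactly when all three are positive.

no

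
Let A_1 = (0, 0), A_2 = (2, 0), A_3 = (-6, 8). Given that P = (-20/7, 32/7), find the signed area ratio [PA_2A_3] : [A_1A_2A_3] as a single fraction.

1/7

[A_1A_2A_3] = ½·(0·(0−8) + 2·(8−0) + (-6)·(0−0)) = ½·(0 + 16 + 0) = 8.
[PA_2A_3] = ½·((-20/7)·(0−8) + 2·(8−(32/7)) + (-6)·(32/7−0)) = ½·(160/7 + 48/7 − 192/7) = 8/7, so the ratio is (8/7)/8 = 1/7.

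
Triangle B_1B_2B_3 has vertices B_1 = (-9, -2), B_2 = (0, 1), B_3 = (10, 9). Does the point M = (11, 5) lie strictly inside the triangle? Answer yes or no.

Barycentric coordinates of M: (-8/7, 29/14, 1/14).
The three coordinates are negative, positive, positive; a point is interior exactly when all three are positive.

no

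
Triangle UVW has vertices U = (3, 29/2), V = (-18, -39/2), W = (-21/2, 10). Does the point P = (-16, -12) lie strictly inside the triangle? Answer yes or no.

Barycentric coordinates of P: (11/1458, 121/162, 179/729).
The three coordinates are positive, positive, positive; a point is interior exactly when all three are positive.

yes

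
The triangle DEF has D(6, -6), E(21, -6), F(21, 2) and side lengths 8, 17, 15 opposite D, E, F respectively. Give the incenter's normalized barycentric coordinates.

The incenter has barycentric coordinates proportional to the opposite side lengths: (8 : 17 : 15).
Normalizing by 8+17+15 = 40 gives (1/5, 17/40, 3/8).

(1/5, 17/40, 3/8)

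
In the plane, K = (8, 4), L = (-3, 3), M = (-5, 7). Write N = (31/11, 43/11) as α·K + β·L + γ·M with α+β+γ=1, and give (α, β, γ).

Signed area of the reference triangle: [KLM] = ½·(8·(3−7) + (-3)·(7−4) + (-5)·(4−3)) = ½·(-32 − 9 − 5) = -23.
[NLM] = ½·((31/11)·(3−7) + (-3)·(7−(43/11)) + (-5)·(43/11−3)) = ½·(-124/11 − 102/11 − 50/11) = -138/11, so the K-coordinate is (-138/11)/(-23) = 6/11.
[KNM] = ½·(8·(43/11−7) + (31/11)·(7−4) + (-5)·(4−(43/11))) = ½·(-272/11 + 93/11 − 5/11) = -92/11, so the L-coordinate is 4/11.
[KLN] = ½·(8·(3−(43/11)) + (-3)·(43/11−4) + (31/11)·(4−3)) = ½·(-80/11 + 3/11 + 31/11) = -23/11, so the M-coordinate is 1/11.
Check: 6/11 + 4/11 + 1/11 = 1.

(6/11, 4/11, 1/11)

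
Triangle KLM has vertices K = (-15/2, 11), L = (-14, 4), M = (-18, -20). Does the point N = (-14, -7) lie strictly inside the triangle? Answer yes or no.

yes

Barycentric coordinates of N: (11/32, 25/256, 143/256).
The three coordinates are positive, positive, positive; a point is interior exactly when all three are positive.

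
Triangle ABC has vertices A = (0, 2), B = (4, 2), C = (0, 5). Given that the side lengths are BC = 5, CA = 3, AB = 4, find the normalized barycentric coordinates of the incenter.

(5/12, 1/4, 1/3)

The incenter has barycentric coordinates proportional to the opposite side lengths: (5 : 3 : 4).
Normalizing by 5+3+4 = 12 gives (5/12, 1/4, 1/3).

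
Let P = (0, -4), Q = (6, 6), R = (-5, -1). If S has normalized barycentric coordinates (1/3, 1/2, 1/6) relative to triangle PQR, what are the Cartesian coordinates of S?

S = (1/3)·P + (1/2)·Q + (1/6)·R.
x-coordinate: (1/3)·0 + (1/2)·6 + (1/6)·(-5) = 13/6.
y-coordinate: (1/3)·(-4) + (1/2)·6 + (1/6)·(-1) = 3/2.

(13/6, 3/2)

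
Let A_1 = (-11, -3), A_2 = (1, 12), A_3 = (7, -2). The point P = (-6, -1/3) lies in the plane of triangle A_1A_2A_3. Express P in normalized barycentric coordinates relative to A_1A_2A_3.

Signed area of the reference triangle: [A_1A_2A_3] = ½·((-11)·(12−(-2)) + 1·(-2−(-3)) + 7·(-3−12)) = ½·(-154 + 1 − 105) = -129.
[PA_2A_3] = ½·((-6)·(12−(-2)) + 1·(-2−(-1/3)) + 7·(-1/3−12)) = ½·(-84 − 5/3 − 259/3) = -86, so the A_1-coordinate is (-86)/(-129) = 2/3.
[A_1PA_3] = ½·((-11)·(-1/3−(-2)) + (-6)·(-2−(-3)) + 7·(-3−(-1/3))) = ½·(-55/3 − 6 − 56/3) = -43/2, so the A_2-coordinate is 1/6.
[A_1A_2P] = ½·((-11)·(12−(-1/3)) + 1·(-1/3−(-3)) + (-6)·(-3−12)) = ½·(-407/3 + 8/3 + 90) = -43/2, so the A_3-coordinate is 1/6.

(2/3, 1/6, 1/6)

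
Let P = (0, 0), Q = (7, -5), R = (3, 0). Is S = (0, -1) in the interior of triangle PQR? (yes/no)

Barycentric coordinates of S: (19/15, 1/5, -7/15).
The three coordinates are positive, positive, negative; a point is interior exactly when all three are positive.

no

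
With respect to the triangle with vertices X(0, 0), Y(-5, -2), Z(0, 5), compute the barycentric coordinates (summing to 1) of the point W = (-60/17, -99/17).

(20/17, 12/17, -15/17)

Signed area of the reference triangle: [XYZ] = ½·(0·(-2−5) + (-5)·(5−0) + 0·(0−(-2))) = ½·(0 − 25 + 0) = -25/2.
[WYZ] = ½·((-60/17)·(-2−5) + (-5)·(5−(-99/17)) + 0·(-99/17−(-2))) = ½·(420/17 − 920/17 + 0) = -250/17, so the X-coordinate is (-250/17)/(-25/2) = 20/17.
[XWZ] = ½·(0·(-99/17−5) + (-60/17)·(5−0) + 0·(0−(-99/17))) = ½·(0 − 300/17 + 0) = -150/17, so the Y-coordinate is 12/17.
[XYW] = ½·(0·(-2−(-99/17)) + (-5)·(-99/17−0) + (-60/17)·(0−(-2))) = ½·(0 + 495/17 − 120/17) = 375/34, so the Z-coordinate is -15/17.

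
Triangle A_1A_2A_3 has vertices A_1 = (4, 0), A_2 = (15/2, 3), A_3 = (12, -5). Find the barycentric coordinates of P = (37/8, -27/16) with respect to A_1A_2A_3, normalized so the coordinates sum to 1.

(17/16, -1/4, 3/16)

Signed area of the reference triangle: [A_1A_2A_3] = ½·(4·(3−(-5)) + (15/2)·(-5−0) + 12·(0−3)) = ½·(32 − 75/2 − 36) = -83/4.
[PA_2A_3] = ½·((37/8)·(3−(-5)) + (15/2)·(-5−(-27/16)) + 12·(-27/16−3)) = ½·(37 − 795/32 − 225/4) = -1411/64, so the A_1-coordinate is (-1411/64)/(-83/4) = 17/16.
[A_1PA_3] = ½·(4·(-27/16−(-5)) + (37/8)·(-5−0) + 12·(0−(-27/16))) = ½·(53/4 − 185/8 + 81/4) = 83/16, so the A_2-coordinate is -1/4.
[A_1A_2P] = ½·(4·(3−(-27/16)) + (15/2)·(-27/16−0) + (37/8)·(0−3)) = ½·(75/4 − 405/32 − 111/8) = -249/64, so the A_3-coordinate is 3/16.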